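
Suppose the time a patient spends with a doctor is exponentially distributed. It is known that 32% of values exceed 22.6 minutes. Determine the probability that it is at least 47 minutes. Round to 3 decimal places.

e^(−λ·22.6) = 0.32 ⇒ λ = −ln(0.32)/22.6 = 0.0504174.
P(X > 47) = e^(−0.0504174·47) = e^(−2.3696) ≈ 0.094.

0.094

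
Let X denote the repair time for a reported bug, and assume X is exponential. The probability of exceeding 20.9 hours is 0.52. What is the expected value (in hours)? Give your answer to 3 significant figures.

e^(−λ·20.9) = 0.52 ⇒ λ = −ln(0.52)/20.9 = 0.0312883.
Mean = 1/λ = 31.9608 hours.

32.0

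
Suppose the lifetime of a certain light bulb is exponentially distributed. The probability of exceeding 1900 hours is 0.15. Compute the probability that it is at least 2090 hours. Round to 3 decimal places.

e^(−λ·1900) = 0.15 ⇒ λ = −ln(0.15)/1900 = 0.000998484.
P(X > 2090) = e^(−0.000998484·2090) = e^(−2.0868) ≈ 0.124.

0.124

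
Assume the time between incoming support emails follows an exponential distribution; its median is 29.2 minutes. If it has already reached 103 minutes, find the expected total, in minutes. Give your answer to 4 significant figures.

145.1

For an exponential, median = ln(2)/λ, so λ = ln 2 / 29.2 = 0.0237379 per minute.
By memorylessness, E[X | X > 103] = 103 + 1/λ = 103 + 42.1267 = 145.127 minutes.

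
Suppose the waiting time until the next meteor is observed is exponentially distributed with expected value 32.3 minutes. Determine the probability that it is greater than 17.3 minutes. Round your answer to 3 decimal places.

The rate is λ = 1/32.3 = 0.0309598 per minute.
P(X > 17.3) = e^(−λ·17.3) = e^(−0.5356) ≈ 0.585.

0.585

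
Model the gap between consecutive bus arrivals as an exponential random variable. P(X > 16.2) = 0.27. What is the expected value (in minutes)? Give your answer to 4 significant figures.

12.37

e^(−λ·16.2) = 0.27 ⇒ λ = −ln(0.27)/16.2 = 0.080823.
Mean = 1/λ = 12.3727 minutes.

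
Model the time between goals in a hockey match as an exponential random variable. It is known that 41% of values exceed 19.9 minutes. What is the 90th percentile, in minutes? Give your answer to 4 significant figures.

51.39

e^(−λ·19.9) = 0.41 ⇒ λ = −ln(0.41)/19.9 = 0.0448039.
90th percentile: 1 − e^(−λt) = 0.9, t = −ln(0.1)/λ = 51.3925 minutes.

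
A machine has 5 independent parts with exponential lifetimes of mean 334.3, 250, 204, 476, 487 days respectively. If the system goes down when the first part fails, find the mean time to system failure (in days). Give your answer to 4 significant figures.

The first failure time is exponential with rate Σλ_i = 1/334.3 + 1/250 + 1/204 + 1/476 + 1/487 = 0.0160475 per day.
E[min] = 1/Σλ = 1/0.0160475 = 62.3149 days.

62.31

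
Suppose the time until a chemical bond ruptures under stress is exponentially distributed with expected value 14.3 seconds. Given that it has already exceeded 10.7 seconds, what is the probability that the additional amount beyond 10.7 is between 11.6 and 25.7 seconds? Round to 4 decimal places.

0.2786

The rate is λ = 1/14.3 = 0.0699301 per second.
Memoryless: the residual past 10.7 is again Exp(λ).
P(11.6 < residual < 25.7) = e^(−λ·11.6) − e^(−λ·25.7) = 0.44433 − 0.16576 ≈ 0.2786.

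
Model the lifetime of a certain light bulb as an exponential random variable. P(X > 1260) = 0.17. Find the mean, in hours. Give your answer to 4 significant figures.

711.1

e^(−λ·1260) = 0.17 ⇒ λ = −ln(0.17)/1260 = 0.00140631.
Mean = 1/λ = 711.078 hours.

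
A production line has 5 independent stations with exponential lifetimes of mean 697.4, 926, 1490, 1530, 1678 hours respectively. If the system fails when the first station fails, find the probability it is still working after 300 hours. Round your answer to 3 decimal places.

0.264

The first failure time is exponential with rate Σλ_i = 1/697.4 + 1/926 + 1/1490 + 1/1530 + 1/1678 = 0.00443449 per hour.
P(min > 300) = e^(−0.00443449·300) = e^(−1.3303) ≈ 0.264.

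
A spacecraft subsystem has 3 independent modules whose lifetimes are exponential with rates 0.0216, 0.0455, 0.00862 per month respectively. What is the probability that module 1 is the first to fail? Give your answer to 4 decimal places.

The time to first failure is exponential with rate Σλ = 0.0216 + 0.0455 + 0.00862 = 0.07572.
P(module 1 first) = λ_1/Σλ = 0.0216/0.07572 ≈ 0.2853.

0.2853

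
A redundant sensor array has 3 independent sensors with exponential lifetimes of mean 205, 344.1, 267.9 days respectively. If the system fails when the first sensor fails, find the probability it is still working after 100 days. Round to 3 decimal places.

0.316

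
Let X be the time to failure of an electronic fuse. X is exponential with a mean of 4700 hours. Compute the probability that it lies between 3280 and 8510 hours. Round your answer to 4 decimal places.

0.3341

The rate is λ = 1/4700 = 0.000212766 per hour.
P(3280 < X < 8510) = e^(−λ·3280) − e^(−λ·8510) = 0.49764 − 0.16355 ≈ 0.3341.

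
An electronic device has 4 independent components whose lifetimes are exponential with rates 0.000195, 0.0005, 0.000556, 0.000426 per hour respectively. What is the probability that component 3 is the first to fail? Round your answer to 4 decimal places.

The time to first failure is exponential with rate Σλ = 0.000195 + 0.0005 + 0.000556 + 0.000426 = 0.001677.
P(component 3 first) = λ_3/Σλ = 0.000556/0.001677 ≈ 0.3315.

0.3315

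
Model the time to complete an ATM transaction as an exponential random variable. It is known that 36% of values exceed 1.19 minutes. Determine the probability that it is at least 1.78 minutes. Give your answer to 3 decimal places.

0.217

e^(−λ·1.19) = 0.36 ⇒ λ = −ln(0.36)/1.19 = 0.85853.
P(X > 1.78) = e^(−0.85853·1.78) = e^(−1.5282) ≈ 0.217.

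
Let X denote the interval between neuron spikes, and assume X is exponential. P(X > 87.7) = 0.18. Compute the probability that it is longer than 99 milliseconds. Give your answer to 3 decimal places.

0.144

e^(−λ·87.7) = 0.18 ⇒ λ = −ln(0.18)/87.7 = 0.019553.
P(X > 99) = e^(−0.019553·99) = e^(−1.9357) ≈ 0.144.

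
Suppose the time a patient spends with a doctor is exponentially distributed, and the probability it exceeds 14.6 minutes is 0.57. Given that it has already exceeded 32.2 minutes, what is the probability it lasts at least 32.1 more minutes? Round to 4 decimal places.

0.2906

From e^(−λ·14.6) = 0.57, λ = −ln(0.57)/14.6 = 0.0385013.
Memoryless: P(X > 32.2+32.1 | X > 32.2) = P(X > 32.1) = e^(−0.0385013·32.1) ≈ 0.2906.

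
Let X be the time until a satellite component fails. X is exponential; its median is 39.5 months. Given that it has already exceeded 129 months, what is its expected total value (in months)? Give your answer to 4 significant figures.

For an exponential, median = ln(2)/λ, so λ = ln 2 / 39.5 = 0.017548 per month.
By memorylessness, E[X | X > 129] = 129 + 1/λ = 129 + 56.9865 = 185.986 months.

186.0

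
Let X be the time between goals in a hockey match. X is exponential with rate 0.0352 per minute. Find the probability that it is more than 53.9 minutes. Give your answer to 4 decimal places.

0.1500

P(X > 53.9) = e^(−λ·53.9) = e^(−1.8973) ≈ 0.1500.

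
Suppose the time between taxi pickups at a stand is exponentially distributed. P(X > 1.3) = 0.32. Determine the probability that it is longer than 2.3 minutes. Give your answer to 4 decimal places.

0.1332

e^(−λ·1.3) = 0.32 ⇒ λ = −ln(0.32)/1.3 = 0.876488.
P(X > 2.3) = e^(−0.876488·2.3) = e^(−2.0159) ≈ 0.1332.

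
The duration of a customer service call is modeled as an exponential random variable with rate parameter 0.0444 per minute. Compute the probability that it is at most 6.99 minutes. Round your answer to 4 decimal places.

0.2668

P(X ≤ 6.99) = 1 − e^(−λ·6.99) = 1 − e^(−0.31036) ≈ 0.2668.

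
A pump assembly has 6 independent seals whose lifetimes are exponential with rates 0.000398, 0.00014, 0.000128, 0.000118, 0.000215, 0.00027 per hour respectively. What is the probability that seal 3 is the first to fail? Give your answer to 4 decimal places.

0.1009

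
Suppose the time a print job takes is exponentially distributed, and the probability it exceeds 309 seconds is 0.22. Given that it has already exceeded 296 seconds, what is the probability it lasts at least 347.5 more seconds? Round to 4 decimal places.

0.1822

From e^(−λ·309) = 0.22, λ = −ln(0.22)/309 = 0.00490009.
Memoryless: P(X > 296+347.5 | X > 296) = P(X > 347.5) = e^(−0.00490009·347.5) ≈ 0.1822.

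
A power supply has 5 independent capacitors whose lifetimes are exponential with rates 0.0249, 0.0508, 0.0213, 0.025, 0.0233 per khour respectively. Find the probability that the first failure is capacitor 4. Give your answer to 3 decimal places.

0.172

The time to first failure is exponential with rate Σλ = 0.0249 + 0.0508 + 0.0213 + 0.025 + 0.0233 = 0.1453.
P(capacitor 4 first) = λ_4/Σλ = 0.025/0.1453 ≈ 0.172.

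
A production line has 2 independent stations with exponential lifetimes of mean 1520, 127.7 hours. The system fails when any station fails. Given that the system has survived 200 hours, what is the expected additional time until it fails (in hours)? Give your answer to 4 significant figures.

117.8

First-failure rate Σλ = 1/1520 + 1/127.7 = 0.00848875.
By memorylessness the expected residual is 1/Σλ = 117.803 hours, regardless of the 200 already elapsed.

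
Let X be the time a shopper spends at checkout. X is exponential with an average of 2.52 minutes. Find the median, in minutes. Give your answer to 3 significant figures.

The rate is λ = 1/2.52 = 0.396825 per minute.
Set 1 − e^(−λt) = 0.5, so t = −ln(0.5)/λ = 0.69315/0.396825 ≈ 1.74673 minutes.

1.75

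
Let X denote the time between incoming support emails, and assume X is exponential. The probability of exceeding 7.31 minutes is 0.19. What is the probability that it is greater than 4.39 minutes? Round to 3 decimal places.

e^(−λ·7.31) = 0.19 ⇒ λ = −ln(0.19)/7.31 = 0.227186.
P(X > 4.39) = e^(−0.227186·4.39) = e^(−0.99735) ≈ 0.369.

0.369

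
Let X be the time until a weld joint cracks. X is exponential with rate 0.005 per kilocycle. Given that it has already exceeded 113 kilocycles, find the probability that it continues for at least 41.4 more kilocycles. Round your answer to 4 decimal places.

P(X > s+t | X > s) = e^(−λ(s+t))/e^(−λs) = e^(−λt), independent of s = 113.
P(X > 41.4) = e^(−0.207) ≈ 0.8130.

0.8130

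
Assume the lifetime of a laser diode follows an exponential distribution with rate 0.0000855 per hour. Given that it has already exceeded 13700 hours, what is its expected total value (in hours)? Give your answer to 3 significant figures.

By memorylessness, E[X | X > 13700] = 13700 + 1/λ = 13700 + 11695.9 = 25395.9 hours.

25400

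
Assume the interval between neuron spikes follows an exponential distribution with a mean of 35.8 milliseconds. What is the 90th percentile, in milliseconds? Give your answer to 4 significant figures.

The rate is λ = 1/35.8 = 0.027933 per millisecond.
Set 1 − e^(−λt) = 0.9, so t = −ln(0.1)/λ = 2.3026/0.027933 ≈ 82.4325 milliseconds.

82.43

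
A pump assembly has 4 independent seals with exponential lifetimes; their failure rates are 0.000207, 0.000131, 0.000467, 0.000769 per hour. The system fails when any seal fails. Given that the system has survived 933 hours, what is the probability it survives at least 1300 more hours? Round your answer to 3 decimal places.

0.129

Time to first failure ~ Exp(Σλ) with Σλ = 0.001574.
By memorylessness, P(T > 933+1300 | T > 933) = P(T > 1300) = e^(−0.001574·1300) ≈ 0.129.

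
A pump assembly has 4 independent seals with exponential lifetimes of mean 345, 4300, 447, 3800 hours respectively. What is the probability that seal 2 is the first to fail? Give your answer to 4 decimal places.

0.0413

Rates: λ_i = 1/mean_i → 0.00289855, 0.000232558, 0.00223714, 0.000263158; Σλ = 0.0056314.
P(seal 2 first) = λ_2/Σλ = 0.000232558/0.0056314 ≈ 0.0413.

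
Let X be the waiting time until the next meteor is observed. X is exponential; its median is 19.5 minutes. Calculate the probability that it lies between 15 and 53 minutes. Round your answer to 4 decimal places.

For an exponential, median = ln(2)/λ, so λ = ln 2 / 19.5 = 0.035546 per minute.
P(15 < X < 53) = e^(−λ·15) − e^(−λ·53) = 0.58673 − 0.15199 ≈ 0.4347.

0.4347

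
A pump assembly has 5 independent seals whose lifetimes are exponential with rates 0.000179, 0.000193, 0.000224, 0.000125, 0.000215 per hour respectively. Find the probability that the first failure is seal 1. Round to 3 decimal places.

0.191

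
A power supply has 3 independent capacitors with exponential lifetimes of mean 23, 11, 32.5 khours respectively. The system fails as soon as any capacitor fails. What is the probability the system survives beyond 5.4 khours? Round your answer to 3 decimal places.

0.410

The first failure time is exponential with rate Σλ_i = 1/23 + 1/11 + 1/32.5 = 0.165157 per khour.
P(min > 5.4) = e^(−0.165157·5.4) = e^(−0.89185) ≈ 0.410.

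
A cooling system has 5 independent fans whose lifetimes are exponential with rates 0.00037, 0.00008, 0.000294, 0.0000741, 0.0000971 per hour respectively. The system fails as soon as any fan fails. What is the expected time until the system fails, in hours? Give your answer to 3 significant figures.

1090

The time to first failure is exponential with rate Σλ = 0.00037 + 0.00008 + 0.000294 + 0.0000741 + 0.0000971 = 0.0009152.
E[min] = 1/Σλ = 1/0.0009152 = 1092.66 hours.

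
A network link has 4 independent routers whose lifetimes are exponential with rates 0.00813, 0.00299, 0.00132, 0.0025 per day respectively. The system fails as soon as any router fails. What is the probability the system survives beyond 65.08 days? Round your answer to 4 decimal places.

0.3782

The time to first failure is exponential with rate Σλ = 0.00813 + 0.00299 + 0.00132 + 0.0025 = 0.01494.
P(min > 65.08) = e^(−0.01494·65.08) = e^(−0.9723) ≈ 0.3782.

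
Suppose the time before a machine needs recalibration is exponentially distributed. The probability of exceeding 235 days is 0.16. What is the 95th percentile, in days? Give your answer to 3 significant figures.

384

e^(−λ·235) = 0.16 ⇒ λ = −ln(0.16)/235 = 0.00779822.
95th percentile: 1 − e^(−λt) = 0.95, t = −ln(0.05)/λ = 384.156 days.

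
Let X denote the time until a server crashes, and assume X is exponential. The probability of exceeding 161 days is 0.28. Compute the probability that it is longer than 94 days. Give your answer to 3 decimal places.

0.476

e^(−λ·161) = 0.28 ⇒ λ = −ln(0.28)/161 = 0.00790662.
P(X > 94) = e^(−0.00790662·94) = e^(−0.74322) ≈ 0.476.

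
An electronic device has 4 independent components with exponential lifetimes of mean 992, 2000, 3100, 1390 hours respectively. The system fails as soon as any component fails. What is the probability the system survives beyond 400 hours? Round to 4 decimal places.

The first failure time is exponential with rate Σλ_i = 1/992 + 1/2000 + 1/3100 + 1/1390 = 0.00255007 per hour.
P(min > 400) = e^(−0.00255007·400) = e^(−1.02) ≈ 0.3606.

0.3606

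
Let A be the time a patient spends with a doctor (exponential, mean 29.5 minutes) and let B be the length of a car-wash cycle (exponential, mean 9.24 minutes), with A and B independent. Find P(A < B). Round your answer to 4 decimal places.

λ_1 = 1/29.5 = 0.0338983, λ_2 = 1/9.24 = 0.108225.
For independent exponentials, P(A < B) = λ_1/(λ_1+λ_2) = 0.0338983/0.142123 ≈ 0.2385.

0.2385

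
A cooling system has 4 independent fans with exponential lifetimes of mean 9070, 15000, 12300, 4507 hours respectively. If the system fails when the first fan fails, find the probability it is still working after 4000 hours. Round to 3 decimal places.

The first failure time is exponential with rate Σλ_i = 1/9070 + 1/15000 + 1/12300 + 1/4507 = 0.000480098 per hour.
P(min > 4000) = e^(−0.000480098·4000) = e^(−1.9204) ≈ 0.147.

0.147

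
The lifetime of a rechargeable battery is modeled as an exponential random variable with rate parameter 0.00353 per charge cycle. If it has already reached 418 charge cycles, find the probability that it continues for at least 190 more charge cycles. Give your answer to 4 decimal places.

The exponential is memoryless, so the remaining time is again Exp(λ): the condition X > 418 is irrelevant.
P(X > 190) = e^(−0.6707) ≈ 0.5114.

0.5114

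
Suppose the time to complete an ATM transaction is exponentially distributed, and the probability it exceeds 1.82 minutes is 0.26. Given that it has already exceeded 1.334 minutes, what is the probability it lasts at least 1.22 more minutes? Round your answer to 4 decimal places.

From e^(−λ·1.82) = 0.26, λ = −ln(0.26)/1.82 = 0.74015.
Memoryless: P(X > 1.334+1.22 | X > 1.334) = P(X > 1.22) = e^(−0.74015·1.22) ≈ 0.4054.

0.4054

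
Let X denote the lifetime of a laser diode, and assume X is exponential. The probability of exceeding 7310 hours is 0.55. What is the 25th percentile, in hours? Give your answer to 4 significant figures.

e^(−λ·7310) = 0.55 ⇒ λ = −ln(0.55)/7310 = 0.0000817834.
25th percentile: 1 − e^(−λt) = 0.25, t = −ln(0.75)/λ = 3517.61 hours.

3518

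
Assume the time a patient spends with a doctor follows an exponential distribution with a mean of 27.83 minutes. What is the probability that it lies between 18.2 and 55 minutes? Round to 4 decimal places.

The rate is λ = 1/27.83 = 0.0359324 per minute.
P(18.2 < X < 55) = e^(−λ·18.2) − e^(−λ·55) = 0.51998 − 0.13858 ≈ 0.3814.

0.3814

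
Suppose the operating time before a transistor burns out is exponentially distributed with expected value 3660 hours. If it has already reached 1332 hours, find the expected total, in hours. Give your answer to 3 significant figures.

4990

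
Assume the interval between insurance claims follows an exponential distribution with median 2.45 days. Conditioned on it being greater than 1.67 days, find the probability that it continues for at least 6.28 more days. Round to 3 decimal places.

0.169

For an exponential, median = ln(2)/λ, so λ = ln 2 / 2.45 = 0.282917 per day.
P(X > s+t | X > s) = e^(−λ(s+t))/e^(−λs) = e^(−λt), independent of s = 1.67.
P(X > 6.28) = e^(−1.7767) ≈ 0.169.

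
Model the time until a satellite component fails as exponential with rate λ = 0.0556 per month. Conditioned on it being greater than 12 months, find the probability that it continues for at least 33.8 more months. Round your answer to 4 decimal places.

0.1527

The exponential is memoryless, so the remaining time is again Exp(λ): the condition X > 12 is irrelevant.
P(X > 33.8) = e^(−1.8793) ≈ 0.1527.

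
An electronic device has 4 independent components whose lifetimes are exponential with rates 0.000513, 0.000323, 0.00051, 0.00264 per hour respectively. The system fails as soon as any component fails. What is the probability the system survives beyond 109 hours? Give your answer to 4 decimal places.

The time to first failure is exponential with rate Σλ = 0.000513 + 0.000323 + 0.00051 + 0.00264 = 0.003986.
P(min > 109) = e^(−0.003986·109) = e^(−0.43447) ≈ 0.6476.

0.6476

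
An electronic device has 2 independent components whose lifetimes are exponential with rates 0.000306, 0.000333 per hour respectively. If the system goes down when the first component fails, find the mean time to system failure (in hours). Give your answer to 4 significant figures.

1565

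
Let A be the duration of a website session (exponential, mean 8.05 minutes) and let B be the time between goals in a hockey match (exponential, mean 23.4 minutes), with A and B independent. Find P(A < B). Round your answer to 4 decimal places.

0.7440

λ_1 = 1/8.05 = 0.124224, λ_2 = 1/23.4 = 0.042735.
For independent exponentials, P(A < B) = λ_1/(λ_1+λ_2) = 0.124224/0.166959 ≈ 0.7440.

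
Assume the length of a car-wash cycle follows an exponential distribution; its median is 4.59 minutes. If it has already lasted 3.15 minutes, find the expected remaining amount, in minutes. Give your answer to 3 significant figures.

6.62

For an exponential, median = ln(2)/λ, so λ = ln 2 / 4.59 = 0.151012 per minute.
By memorylessness, the remaining amount past any threshold is again Exp(λ) with mean 1/λ = 6.62197 minutes.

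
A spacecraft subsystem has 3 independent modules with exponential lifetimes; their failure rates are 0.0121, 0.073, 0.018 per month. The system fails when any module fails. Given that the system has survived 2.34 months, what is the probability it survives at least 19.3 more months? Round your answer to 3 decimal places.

0.137

Time to first failure ~ Exp(Σλ) with Σλ = 0.1031.
By memorylessness, P(T > 2.34+19.3 | T > 2.34) = P(T > 19.3) = e^(−0.1031·19.3) ≈ 0.137.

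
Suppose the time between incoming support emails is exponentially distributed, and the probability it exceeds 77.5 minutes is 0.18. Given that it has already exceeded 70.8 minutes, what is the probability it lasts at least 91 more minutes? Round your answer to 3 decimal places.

From e^(−λ·77.5) = 0.18, λ = −ln(0.18)/77.5 = 0.0221264.
Memoryless: P(X > 70.8+91 | X > 70.8) = P(X > 91) = e^(−0.0221264·91) ≈ 0.134.

0.134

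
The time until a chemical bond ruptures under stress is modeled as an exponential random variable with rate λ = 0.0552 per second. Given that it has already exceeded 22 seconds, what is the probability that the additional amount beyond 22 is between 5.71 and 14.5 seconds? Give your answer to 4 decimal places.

0.2805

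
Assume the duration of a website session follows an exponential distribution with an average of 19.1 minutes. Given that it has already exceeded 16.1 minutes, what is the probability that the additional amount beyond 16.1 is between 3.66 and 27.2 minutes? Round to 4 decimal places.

0.5849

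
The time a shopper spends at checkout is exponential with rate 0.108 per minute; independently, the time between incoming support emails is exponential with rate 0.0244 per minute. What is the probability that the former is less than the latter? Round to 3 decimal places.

0.816

λ_1 = 0.108, λ_2 = 0.0244.
For independent exponentials, P(the former < the latter) = λ_1/(λ_1+λ_2) = 0.108/0.1324 ≈ 0.816.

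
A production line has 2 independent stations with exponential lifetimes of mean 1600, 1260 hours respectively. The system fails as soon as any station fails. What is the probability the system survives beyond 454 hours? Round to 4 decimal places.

0.5252

The first failure time is exponential with rate Σλ_i = 1/1600 + 1/1260 = 0.00141865 per hour.
P(min > 454) = e^(−0.00141865·454) = e^(−0.64407) ≈ 0.5252.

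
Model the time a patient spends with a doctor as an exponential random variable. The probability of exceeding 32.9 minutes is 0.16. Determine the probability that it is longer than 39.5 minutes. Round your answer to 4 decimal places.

0.1108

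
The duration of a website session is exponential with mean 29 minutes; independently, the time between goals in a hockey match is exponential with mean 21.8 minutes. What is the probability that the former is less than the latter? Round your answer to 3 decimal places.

0.429

λ_1 = 1/29 = 0.0344828, λ_2 = 1/21.8 = 0.0458716.
For independent exponentials, P(the former < the latter) = λ_1/(λ_1+λ_2) = 0.0344828/0.0803543 ≈ 0.429.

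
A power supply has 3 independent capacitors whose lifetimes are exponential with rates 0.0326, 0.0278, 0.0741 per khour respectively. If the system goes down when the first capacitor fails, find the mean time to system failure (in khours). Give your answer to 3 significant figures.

The time to first failure is exponential with rate Σλ = 0.0326 + 0.0278 + 0.0741 = 0.1345.
E[min] = 1/Σλ = 1/0.1345 = 7.43494 khours.

7.43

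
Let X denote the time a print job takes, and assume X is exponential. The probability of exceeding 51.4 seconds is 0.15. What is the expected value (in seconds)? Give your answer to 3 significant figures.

27.1

e^(−λ·51.4) = 0.15 ⇒ λ = −ln(0.15)/51.4 = 0.0369089.
Mean = 1/λ = 27.0937 seconds.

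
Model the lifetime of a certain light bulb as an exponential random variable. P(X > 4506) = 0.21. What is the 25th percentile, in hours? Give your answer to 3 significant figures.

e^(−λ·4506) = 0.21 ⇒ λ = −ln(0.21)/4506 = 0.000346349.
25th percentile: 1 − e^(−λt) = 0.25, t = −ln(0.75)/λ = 830.614 hours.

831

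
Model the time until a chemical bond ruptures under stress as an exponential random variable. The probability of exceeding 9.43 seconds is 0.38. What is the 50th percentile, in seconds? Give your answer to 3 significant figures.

6.76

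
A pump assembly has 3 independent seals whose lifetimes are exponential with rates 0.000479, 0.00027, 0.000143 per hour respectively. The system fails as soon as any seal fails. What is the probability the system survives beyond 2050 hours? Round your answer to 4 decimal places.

0.1606

The time to first failure is exponential with rate Σλ = 0.000479 + 0.00027 + 0.000143 = 0.000892.
P(min > 2050) = e^(−0.000892·2050) = e^(−1.8286) ≈ 0.1606.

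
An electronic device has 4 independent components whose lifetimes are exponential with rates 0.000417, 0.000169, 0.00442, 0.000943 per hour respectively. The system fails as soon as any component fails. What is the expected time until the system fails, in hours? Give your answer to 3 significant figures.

168

The time to first failure is exponential with rate Σλ = 0.000417 + 0.000169 + 0.00442 + 0.000943 = 0.005949.
E[min] = 1/Σλ = 1/0.005949 = 168.095 hours.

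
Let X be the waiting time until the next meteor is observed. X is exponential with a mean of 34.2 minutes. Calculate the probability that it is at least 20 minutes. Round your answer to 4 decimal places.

The rate is λ = 1/34.2 = 0.0292398 per minute.
P(X > 20) = e^(−λ·20) = e^(−0.5848) ≈ 0.5572.

0.5572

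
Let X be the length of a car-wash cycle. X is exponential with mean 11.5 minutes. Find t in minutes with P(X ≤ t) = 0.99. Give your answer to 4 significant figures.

52.96

The rate is λ = 1/11.5 = 0.0869565 per minute.
Set 1 − e^(−λt) = 0.99, so t = −ln(0.01)/λ = 4.6052/0.0869565 ≈ 52.9595 minutes.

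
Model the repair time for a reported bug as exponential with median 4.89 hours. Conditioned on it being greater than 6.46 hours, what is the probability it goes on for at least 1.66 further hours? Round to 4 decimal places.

0.7903

For an exponential, median = ln(2)/λ, so λ = ln 2 / 4.89 = 0.141748 per hour.
P(X > s+t | X > s) = e^(−λ(s+t))/e^(−λs) = e^(−λt), independent of s = 6.46.
P(X > 1.66) = e^(−0.2353) ≈ 0.7903.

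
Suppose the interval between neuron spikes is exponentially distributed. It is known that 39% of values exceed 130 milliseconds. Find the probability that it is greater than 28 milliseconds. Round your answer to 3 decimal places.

0.816

e^(−λ·130) = 0.39 ⇒ λ = −ln(0.39)/130 = 0.00724314.
P(X > 28) = e^(−0.00724314·28) = e^(−0.20281) ≈ 0.816.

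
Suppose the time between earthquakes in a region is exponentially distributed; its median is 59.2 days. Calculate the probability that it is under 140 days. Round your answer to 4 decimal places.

For an exponential, median = ln(2)/λ, so λ = ln 2 / 59.2 = 0.0117086 per day.
P(X ≤ 140) = 1 − e^(−λ·140) = 1 − e^(−1.6392) ≈ 0.8059.

0.8059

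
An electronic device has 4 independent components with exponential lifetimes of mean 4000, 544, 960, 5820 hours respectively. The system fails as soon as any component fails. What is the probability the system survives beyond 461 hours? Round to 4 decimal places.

The first failure time is exponential with rate Σλ_i = 1/4000 + 1/544 + 1/960 + 1/5820 = 0.00330172 per hour.
P(min > 461) = e^(−0.00330172·461) = e^(−1.5221) ≈ 0.2183.

0.2183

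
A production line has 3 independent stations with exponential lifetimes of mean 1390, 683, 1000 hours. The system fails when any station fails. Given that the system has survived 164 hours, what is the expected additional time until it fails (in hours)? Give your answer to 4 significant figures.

314.1

First-failure rate Σλ = 1/1390 + 1/683 + 1/1000 = 0.00318355.
By memorylessness the expected residual is 1/Σλ = 314.114 hours, regardless of the 164 already elapsed.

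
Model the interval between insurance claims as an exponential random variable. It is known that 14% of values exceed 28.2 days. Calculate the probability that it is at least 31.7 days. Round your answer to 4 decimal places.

0.1097

e^(−λ·28.2) = 0.14 ⇒ λ = −ln(0.14)/28.2 = 0.0697203.
P(X > 31.7) = e^(−0.0697203·31.7) = e^(−2.2101) ≈ 0.1097.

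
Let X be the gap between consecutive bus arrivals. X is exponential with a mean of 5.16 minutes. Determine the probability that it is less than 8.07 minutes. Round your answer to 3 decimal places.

0.791

The rate is λ = 1/5.16 = 0.193798 per minute.
P(X ≤ 8.07) = 1 − e^(−λ·8.07) = 1 − e^(−1.564) ≈ 0.791.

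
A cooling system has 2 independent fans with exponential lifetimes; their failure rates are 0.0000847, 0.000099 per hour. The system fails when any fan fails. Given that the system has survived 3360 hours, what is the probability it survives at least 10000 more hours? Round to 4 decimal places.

Time to first failure ~ Exp(Σλ) with Σλ = 0.0001837.
By memorylessness, P(T > 3360+10000 | T > 3360) = P(T > 10000) = e^(−0.0001837·10000) ≈ 0.1593.

0.1593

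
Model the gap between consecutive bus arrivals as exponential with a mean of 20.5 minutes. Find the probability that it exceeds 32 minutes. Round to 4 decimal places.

The rate is λ = 1/20.5 = 0.0487805 per minute.
P(X > 32) = e^(−λ·32) = e^(−1.561) ≈ 0.2099.

0.2099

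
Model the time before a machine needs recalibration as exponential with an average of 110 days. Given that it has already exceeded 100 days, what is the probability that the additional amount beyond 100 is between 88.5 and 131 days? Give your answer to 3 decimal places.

0.143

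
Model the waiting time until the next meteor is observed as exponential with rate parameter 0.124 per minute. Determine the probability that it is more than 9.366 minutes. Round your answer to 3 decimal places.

0.313

P(X > 9.366) = e^(−λ·9.366) = e^(−1.1614) ≈ 0.313.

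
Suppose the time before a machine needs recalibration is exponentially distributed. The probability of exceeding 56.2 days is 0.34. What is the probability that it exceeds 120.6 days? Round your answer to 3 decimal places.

0.099

e^(−λ·56.2) = 0.34 ⇒ λ = −ln(0.34)/56.2 = 0.0191959.
P(X > 120.6) = e^(−0.0191959·120.6) = e^(−2.315) ≈ 0.099.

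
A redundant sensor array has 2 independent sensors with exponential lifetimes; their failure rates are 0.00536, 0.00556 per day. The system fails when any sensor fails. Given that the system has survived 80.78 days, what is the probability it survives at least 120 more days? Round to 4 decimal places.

0.2697

Time to first failure ~ Exp(Σλ) with Σλ = 0.01092.
By memorylessness, P(T > 80.78+120 | T > 80.78) = P(T > 120) = e^(−0.01092·120) ≈ 0.2697.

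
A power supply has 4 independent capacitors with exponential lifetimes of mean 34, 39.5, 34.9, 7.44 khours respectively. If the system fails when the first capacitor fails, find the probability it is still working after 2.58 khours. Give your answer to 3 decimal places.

The first failure time is exponential with rate Σλ_i = 1/34 + 1/39.5 + 1/34.9 + 1/7.44 = 0.21779 per khour.
P(min > 2.58) = e^(−0.21779·2.58) = e^(−0.5619) ≈ 0.570.

0.570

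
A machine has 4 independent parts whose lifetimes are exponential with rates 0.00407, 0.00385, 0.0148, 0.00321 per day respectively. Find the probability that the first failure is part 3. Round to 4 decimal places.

0.5708

The time to first failure is exponential with rate Σλ = 0.00407 + 0.00385 + 0.0148 + 0.00321 = 0.02593.
P(part 3 first) = λ_3/Σλ = 0.0148/0.02593 ≈ 0.5708.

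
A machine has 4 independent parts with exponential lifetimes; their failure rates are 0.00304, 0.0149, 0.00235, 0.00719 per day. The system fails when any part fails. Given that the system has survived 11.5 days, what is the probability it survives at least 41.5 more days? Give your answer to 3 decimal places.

Time to first failure ~ Exp(Σλ) with Σλ = 0.02748.
By memorylessness, P(T > 11.5+41.5 | T > 11.5) = P(T > 41.5) = e^(−0.02748·41.5) ≈ 0.320.

0.320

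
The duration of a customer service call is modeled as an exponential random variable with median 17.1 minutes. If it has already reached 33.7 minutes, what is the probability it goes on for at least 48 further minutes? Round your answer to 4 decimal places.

0.1429

For an exponential, median = ln(2)/λ, so λ = ln 2 / 17.1 = 0.0405349 per minute.
By the memoryless property, P(X > 33.7+48 | X > 33.7) = P(X > 48).
P(X > 48) = e^(−1.9457) ≈ 0.1429.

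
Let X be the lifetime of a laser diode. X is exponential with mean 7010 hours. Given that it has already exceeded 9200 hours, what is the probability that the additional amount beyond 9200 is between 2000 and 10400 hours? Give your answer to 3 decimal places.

0.525

The rate is λ = 1/7010 = 0.000142653 per hour.
Memoryless: the residual past 9200 is again Exp(λ).
P(2000 < residual < 10400) = e^(−λ·2000) − e^(−λ·10400) = 0.75178 − 0.22682 ≈ 0.525.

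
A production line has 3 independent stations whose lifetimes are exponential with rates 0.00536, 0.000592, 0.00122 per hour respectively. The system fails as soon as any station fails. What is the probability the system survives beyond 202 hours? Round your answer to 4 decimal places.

0.2349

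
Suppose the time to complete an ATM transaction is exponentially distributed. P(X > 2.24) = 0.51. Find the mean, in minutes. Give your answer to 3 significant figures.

3.33

e^(−λ·2.24) = 0.51 ⇒ λ = −ln(0.51)/2.24 = 0.3006.
Mean = 1/λ = 3.32668 minutes.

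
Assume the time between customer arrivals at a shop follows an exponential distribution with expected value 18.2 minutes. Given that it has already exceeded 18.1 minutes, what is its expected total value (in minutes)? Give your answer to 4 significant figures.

The rate is λ = 1/18.2 = 0.0549451 per minute.
By memorylessness, E[X | X > 18.1] = 18.1 + 1/λ = 18.1 + 18.2 = 36.3 minutes.

36.30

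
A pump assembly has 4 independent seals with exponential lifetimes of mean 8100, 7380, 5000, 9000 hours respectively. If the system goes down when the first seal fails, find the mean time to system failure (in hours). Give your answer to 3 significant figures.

The first failure time is exponential with rate Σλ_i = 1/8100 + 1/7380 + 1/5000 + 1/9000 = 0.000570069 per hour.
E[min] = 1/Σλ = 1/0.000570069 = 1754.17 hours.

1750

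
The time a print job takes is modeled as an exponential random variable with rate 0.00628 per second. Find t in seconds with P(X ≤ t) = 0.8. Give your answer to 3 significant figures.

256

Set 1 − e^(−λt) = 0.8, so t = −ln(0.2)/λ = 1.6094/0.00628 ≈ 256.28 seconds.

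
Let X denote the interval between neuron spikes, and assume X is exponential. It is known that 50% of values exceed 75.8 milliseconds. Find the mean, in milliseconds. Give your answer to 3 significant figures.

109

e^(−λ·75.8) = 0.50 ⇒ λ = −ln(0.50)/75.8 = 0.00914442.
Mean = 1/λ = 109.356 milliseconds.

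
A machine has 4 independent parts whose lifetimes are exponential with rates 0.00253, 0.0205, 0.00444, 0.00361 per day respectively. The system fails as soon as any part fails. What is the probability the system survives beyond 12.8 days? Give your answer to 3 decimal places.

The time to first failure is exponential with rate Σλ = 0.00253 + 0.0205 + 0.00444 + 0.00361 = 0.03108.
P(min > 12.8) = e^(−0.03108·12.8) = e^(−0.39782) ≈ 0.672.

0.672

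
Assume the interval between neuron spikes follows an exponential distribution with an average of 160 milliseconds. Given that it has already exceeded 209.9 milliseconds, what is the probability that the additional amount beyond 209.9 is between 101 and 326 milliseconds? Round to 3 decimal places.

The rate is λ = 1/160 = 0.00625 per millisecond.
Memoryless: the residual past 209.9 is again Exp(λ).
P(101 < residual < 326) = e^(−λ·101) − e^(−λ·326) = 0.53193 − 0.13035 ≈ 0.402.

0.402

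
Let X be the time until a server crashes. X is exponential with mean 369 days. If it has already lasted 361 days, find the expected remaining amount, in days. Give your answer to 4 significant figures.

369.0

The rate is λ = 1/369 = 0.00271003 per day.
By memorylessness, the remaining amount past any threshold is again Exp(λ) with mean 1/λ = 369 days.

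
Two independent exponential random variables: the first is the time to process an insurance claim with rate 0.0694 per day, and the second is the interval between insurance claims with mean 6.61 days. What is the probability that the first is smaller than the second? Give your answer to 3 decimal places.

λ_1 = 0.0694, λ_2 = 1/6.61 = 0.151286.
For independent exponentials, P(the first < the second) = λ_1/(λ_1+λ_2) = 0.0694/0.220686 ≈ 0.314.

0.314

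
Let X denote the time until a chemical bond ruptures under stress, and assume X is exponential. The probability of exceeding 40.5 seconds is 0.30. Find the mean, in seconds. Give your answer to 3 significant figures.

33.6

e^(−λ·40.5) = 0.30 ⇒ λ = −ln(0.30)/40.5 = 0.0297277.
Mean = 1/λ = 33.6386 seconds.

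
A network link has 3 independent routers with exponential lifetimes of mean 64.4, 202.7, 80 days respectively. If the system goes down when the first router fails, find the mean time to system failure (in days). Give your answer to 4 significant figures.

30.34

The first failure time is exponential with rate Σλ_i = 1/64.4 + 1/202.7 + 1/80 = 0.0329613 per day.
E[min] = 1/Σλ = 1/0.0329613 = 30.3386 days.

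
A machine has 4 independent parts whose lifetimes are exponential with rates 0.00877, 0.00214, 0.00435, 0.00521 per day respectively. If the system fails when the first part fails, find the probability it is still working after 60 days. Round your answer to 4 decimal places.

0.2928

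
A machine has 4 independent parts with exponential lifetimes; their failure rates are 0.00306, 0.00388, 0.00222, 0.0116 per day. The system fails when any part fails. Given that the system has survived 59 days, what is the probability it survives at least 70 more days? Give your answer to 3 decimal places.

Time to first failure ~ Exp(Σλ) with Σλ = 0.02076.
By memorylessness, P(T > 59+70 | T > 59) = P(T > 70) = e^(−0.02076·70) ≈ 0.234.

0.234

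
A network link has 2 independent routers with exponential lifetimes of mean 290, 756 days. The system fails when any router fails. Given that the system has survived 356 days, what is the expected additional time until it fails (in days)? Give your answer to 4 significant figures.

First-failure rate Σλ = 1/290 + 1/756 = 0.00477103.
By memorylessness the expected residual is 1/Σλ = 209.598 days, regardless of the 356 already elapsed.

209.6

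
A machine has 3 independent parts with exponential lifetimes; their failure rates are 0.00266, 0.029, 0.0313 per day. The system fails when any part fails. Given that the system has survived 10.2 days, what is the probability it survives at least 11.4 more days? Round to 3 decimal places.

Time to first failure ~ Exp(Σλ) with Σλ = 0.06296.
By memorylessness, P(T > 10.2+11.4 | T > 10.2) = P(T > 11.4) = e^(−0.06296·11.4) ≈ 0.488.

0.488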